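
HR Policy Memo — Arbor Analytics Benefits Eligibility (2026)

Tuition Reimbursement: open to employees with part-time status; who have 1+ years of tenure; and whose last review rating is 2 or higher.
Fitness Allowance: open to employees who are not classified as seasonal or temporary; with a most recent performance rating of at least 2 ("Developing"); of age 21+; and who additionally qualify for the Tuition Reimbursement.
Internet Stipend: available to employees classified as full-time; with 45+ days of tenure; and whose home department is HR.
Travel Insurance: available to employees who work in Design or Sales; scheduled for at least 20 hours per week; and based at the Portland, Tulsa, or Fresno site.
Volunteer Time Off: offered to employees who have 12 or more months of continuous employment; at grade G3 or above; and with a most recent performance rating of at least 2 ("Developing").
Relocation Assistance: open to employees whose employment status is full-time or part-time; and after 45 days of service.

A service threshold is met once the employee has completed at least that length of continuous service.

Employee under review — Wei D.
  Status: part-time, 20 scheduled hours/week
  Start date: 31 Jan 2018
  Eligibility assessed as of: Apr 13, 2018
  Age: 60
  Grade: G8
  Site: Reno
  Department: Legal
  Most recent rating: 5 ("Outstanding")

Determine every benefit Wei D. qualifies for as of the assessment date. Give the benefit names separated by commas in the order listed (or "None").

Relocation Assistance

Service from 31 Jan 2018 to Apr 13, 2018: 72 days.
Tuition Reimbursement — status part-time ✓; service 72 days < 1 year (≈365 days) ✗ → not eligible.
Fitness Allowance — status part-time ✓ (not excluded); rating 5 ≥ 2 ✓; age 60 ≥ 21 ✓; not eligible for Tuition Reimbursement ✗ → not eligible.
Internet Stipend — status part-time ✗ (requires full-time) → not eligible.
Travel Insurance — dept Legal ✗ → not eligible.
Volunteer Time Off — service 72 days < 12 months (≈360 days) ✗ → not eligible.
Relocation Assistance — status part-time ✓; service 72 days ≥ 45 days ✓ → eligible.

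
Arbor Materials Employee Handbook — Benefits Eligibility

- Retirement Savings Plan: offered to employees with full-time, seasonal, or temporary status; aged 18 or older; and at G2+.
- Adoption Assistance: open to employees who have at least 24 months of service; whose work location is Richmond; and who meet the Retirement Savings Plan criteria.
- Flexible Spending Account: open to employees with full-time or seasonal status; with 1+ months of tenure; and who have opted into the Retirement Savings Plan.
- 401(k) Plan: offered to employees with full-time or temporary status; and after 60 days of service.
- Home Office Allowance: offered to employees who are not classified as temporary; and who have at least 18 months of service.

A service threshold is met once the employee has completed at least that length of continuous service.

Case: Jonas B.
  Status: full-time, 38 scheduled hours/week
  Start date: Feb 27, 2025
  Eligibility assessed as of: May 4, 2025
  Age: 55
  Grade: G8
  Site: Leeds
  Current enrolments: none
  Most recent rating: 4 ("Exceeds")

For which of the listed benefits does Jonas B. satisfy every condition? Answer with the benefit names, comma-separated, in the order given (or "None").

Service from Feb 27, 2025 to May 4, 2025: 66 days.
Retirement Savings Plan — status full-time ✓; age 55 ≥ 18 ✓; grade G8 ≥ G2 ✓ → eligible.
Adoption Assistance — service 66 days < 24 months (≈720 days) ✗ → not eligible.
Flexible Spending Account — status full-time ✓; service 66 days ≥ 1 month (≈30 days) ✓; not enrolled in Retirement Savings Plan ✗ → not eligible.
401(k) Plan — status full-time ✓; service 66 days ≥ 60 days ✓ → eligible.
Home Office Allowance — status full-time ✓ (not excluded); service 66 days < 18 months (≈540 days) ✗ → not eligible.

Retirement Savings Plan, 401(k) Plan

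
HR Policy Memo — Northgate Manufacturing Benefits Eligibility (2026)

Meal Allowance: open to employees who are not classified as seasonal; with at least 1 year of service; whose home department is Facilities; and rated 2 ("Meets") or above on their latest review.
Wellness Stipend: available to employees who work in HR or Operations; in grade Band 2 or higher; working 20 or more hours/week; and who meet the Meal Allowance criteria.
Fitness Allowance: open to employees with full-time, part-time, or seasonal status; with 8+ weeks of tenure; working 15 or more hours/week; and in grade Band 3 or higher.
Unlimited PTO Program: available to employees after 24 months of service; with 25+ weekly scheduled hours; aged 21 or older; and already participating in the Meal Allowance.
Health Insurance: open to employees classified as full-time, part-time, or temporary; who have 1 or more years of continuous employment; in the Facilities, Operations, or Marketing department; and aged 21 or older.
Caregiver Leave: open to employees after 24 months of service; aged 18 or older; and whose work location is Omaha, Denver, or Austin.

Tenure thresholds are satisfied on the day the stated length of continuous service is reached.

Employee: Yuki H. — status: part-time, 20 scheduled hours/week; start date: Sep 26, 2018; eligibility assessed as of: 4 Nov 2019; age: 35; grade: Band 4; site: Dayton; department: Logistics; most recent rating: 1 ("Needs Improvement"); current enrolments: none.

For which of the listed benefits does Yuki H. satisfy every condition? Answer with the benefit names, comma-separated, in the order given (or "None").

Fitness Allowance

Service from Sep 26, 2018 to 4 Nov 2019: 404 days.
Meal Allowance — status part-time ✓ (not excluded); service 404 days ≥ 1 year (≈365 days) ✓; dept Logistics ✗ → not eligible.
Wellness Stipend — dept Logistics ✗ → not eligible.
Fitness Allowance — status part-time ✓; service 404 days ≥ 8 weeks (≈56 days) ✓; 20 hrs/wk ≥ 15 ✓; grade Band 4 ≥ Band 3 ✓ → eligible.
Unlimited PTO Program — service 404 days < 24 months (≈720 days) ✗ → not eligible.
Health Insurance — status part-time ✓; service 404 days ≥ 1 year (≈365 days) ✓; dept Logistics ✗ → not eligible.
Caregiver Leave — service 404 days < 24 months (≈720 days) ✗ → not eligible.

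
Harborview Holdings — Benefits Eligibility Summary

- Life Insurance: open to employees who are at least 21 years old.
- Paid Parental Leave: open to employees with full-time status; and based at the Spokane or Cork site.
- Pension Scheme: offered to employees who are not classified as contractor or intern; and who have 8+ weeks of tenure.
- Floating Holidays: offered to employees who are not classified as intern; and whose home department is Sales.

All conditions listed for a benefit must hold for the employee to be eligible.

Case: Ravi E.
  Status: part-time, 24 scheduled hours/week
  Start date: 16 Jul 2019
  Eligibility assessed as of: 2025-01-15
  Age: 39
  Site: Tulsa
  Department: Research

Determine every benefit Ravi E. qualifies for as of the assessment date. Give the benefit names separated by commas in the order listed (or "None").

Life Insurance, Pension Scheme

Service from 16 Jul 2019 to 2025-01-15: 2010 days.
Life Insurance — age 39 ≥ 21 ✓ → eligible.
Paid Parental Leave — status part-time ✗ (requires full-time) → not eligible.
Pension Scheme — status part-time ✓ (not excluded); service 2010 days ≥ 8 weeks (≈56 days) ✓ → eligible.
Floating Holidays — status part-time ✓ (not excluded); dept Research ✗ → not eligible.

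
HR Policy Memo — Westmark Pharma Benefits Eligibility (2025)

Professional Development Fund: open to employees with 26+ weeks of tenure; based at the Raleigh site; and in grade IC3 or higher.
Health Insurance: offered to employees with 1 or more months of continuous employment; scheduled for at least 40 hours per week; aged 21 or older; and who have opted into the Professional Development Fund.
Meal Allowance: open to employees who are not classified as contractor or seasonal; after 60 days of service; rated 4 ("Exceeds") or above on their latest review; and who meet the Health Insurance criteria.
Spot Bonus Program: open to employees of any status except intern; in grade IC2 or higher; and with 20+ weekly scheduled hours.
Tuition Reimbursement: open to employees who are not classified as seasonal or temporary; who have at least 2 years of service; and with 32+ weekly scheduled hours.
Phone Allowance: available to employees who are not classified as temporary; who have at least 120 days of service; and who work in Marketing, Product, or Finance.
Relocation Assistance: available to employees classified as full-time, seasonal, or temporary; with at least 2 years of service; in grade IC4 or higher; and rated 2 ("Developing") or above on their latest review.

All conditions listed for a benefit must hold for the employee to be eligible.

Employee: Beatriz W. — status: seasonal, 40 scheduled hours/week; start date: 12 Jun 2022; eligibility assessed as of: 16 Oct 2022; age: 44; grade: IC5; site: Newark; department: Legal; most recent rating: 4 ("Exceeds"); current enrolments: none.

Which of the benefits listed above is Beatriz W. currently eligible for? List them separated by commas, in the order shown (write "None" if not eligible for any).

Service from 12 Jun 2022 to 16 Oct 2022: 126 days.
Professional Development Fund — service 126 days < 26 weeks (≈182 days) ✗ → not eligible.
Health Insurance — service 126 days ≥ 1 month (≈30 days) ✓; 40 hrs/wk ≥ 40 ✓; age 44 ≥ 21 ✓; not enrolled in Professional Development Fund ✗ → not eligible.
Meal Allowance — status seasonal ✗ (excluded) → not eligible.
Spot Bonus Program — status seasonal ✓ (not excluded); grade IC5 ≥ IC2 ✓; 40 hrs/wk ≥ 20 ✓ → eligible.
Tuition Reimbursement — status seasonal ✗ (excluded) → not eligible.
Phone Allowance — status seasonal ✓ (not excluded); service 126 days ≥ 120 days ✓; dept Legal ✗ → not eligible.
Relocation Assistance — status seasonal ✓; service 126 days < 2 years (≈730 days) ✗ → not eligible.

Spot Bonus Program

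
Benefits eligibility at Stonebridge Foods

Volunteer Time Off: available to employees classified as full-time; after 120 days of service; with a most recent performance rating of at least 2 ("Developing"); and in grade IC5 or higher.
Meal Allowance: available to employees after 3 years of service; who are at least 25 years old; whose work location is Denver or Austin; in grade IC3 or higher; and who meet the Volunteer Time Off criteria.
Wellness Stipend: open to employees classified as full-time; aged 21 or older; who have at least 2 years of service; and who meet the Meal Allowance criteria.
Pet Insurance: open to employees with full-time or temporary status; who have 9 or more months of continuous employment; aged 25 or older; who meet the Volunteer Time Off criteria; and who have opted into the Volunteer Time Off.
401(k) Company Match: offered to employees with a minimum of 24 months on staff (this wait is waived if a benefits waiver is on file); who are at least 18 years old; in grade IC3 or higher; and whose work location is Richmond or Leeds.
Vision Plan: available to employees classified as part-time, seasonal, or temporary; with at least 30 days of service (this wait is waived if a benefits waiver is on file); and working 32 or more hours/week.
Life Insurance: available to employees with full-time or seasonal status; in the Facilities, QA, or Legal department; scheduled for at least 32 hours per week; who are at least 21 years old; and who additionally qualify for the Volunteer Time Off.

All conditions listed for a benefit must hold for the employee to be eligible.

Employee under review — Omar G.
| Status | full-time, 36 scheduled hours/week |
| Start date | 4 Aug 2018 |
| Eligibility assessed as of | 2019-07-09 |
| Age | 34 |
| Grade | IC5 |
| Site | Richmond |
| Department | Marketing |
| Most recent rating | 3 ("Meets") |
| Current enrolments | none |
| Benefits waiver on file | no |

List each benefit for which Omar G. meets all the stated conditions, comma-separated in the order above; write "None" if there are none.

Service from 4 Aug 2018 to 2019-07-09: 339 days.
Volunteer Time Off — status full-time ✓; service 339 days ≥ 120 days ✓; rating 3 ≥ 2 ✓; grade IC5 ≥ IC5 ✓ → eligible.
Meal Allowance — service 339 days < 3 years (≈1095 days) ✗ → not eligible.
Wellness Stipend — status full-time ✓; age 34 ≥ 21 ✓; service 339 days < 2 years (≈730 days) ✗ → not eligible.
Pet Insurance — status full-time ✓; service 339 days ≥ 9 months (≈270 days) ✓; age 34 ≥ 25 ✓; eligible for Volunteer Time Off ✓; not enrolled in Volunteer Time Off ✗ → not eligible.
401(k) Company Match — no waiver, service 339 days < 24 months (≈720 days) ✗ → not eligible.
Vision Plan — status full-time ✗ (requires part-time, seasonal, or temporary) → not eligible.
Life Insurance — status full-time ✓; dept Marketing ✗ → not eligible.

Volunteer Time Off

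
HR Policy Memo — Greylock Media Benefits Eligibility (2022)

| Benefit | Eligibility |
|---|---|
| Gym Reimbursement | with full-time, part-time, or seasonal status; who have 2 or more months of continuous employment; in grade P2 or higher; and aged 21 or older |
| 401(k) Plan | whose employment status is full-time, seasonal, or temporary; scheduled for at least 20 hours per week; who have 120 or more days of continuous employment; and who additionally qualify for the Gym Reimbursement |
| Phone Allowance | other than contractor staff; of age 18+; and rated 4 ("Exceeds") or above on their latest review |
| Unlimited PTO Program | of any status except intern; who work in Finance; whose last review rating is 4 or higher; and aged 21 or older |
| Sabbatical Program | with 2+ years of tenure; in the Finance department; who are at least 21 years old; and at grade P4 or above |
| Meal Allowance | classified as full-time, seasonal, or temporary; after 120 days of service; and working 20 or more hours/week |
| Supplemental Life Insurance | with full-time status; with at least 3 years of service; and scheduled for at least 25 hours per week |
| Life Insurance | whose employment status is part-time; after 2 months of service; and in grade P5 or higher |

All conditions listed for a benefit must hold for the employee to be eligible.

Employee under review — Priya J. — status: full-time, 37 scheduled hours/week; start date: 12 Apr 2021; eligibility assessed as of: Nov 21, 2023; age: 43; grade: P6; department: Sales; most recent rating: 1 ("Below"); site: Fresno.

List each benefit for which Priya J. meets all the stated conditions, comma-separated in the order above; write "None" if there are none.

Service from 12 Apr 2021 to Nov 21, 2023: 953 days.
Gym Reimbursement — status full-time ✓; service 953 days ≥ 2 months (≈60 days) ✓; grade P6 ≥ P2 ✓; age 43 ≥ 21 ✓ → eligible.
401(k) Plan — status full-time ✓; 37 hrs/wk ≥ 20 ✓; service 953 days ≥ 120 days ✓; eligible for Gym Reimbursement ✓ → eligible.
Phone Allowance — status full-time ✓ (not excluded); age 43 ≥ 18 ✓; rating 1 < 4 ✗ → not eligible.
Unlimited PTO Program — status full-time ✓ (not excluded); dept Sales ✗ → not eligible.
Sabbatical Program — service 953 days ≥ 2 years (≈730 days) ✓; dept Sales ✗ → not eligible.
Meal Allowance — status full-time ✓; service 953 days ≥ 120 days ✓; 37 hrs/wk ≥ 20 ✓ → eligible.
Supplemental Life Insurance — status full-time ✓; service 953 days < 3 years (≈1095 days) ✗ → not eligible.
Life Insurance — status full-time ✗ (requires part-time) → not eligible.

Gym Reimbursement, 401(k) Plan, Meal Allowance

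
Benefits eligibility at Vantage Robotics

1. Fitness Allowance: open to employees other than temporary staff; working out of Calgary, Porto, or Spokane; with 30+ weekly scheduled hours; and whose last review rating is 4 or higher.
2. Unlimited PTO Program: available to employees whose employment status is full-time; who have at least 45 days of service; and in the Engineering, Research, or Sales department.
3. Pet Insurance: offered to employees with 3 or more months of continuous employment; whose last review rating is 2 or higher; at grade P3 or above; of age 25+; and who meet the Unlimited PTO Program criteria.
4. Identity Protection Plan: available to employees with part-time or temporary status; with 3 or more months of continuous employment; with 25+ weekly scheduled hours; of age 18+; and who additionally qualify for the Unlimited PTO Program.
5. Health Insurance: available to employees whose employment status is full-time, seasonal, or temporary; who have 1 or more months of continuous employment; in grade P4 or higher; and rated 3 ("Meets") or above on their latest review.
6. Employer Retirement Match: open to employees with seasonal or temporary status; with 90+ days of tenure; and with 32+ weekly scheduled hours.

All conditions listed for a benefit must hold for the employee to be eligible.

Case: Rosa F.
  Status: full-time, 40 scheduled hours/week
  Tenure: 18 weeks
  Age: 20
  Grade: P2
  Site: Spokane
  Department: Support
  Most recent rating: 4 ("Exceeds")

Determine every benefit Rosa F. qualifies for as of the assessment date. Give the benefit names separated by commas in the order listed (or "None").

Fitness Allowance

Fitness Allowance — status full-time ✓ (not excluded); site Spokane ✓; 40 hrs/wk ≥ 30 ✓; rating 4 ≥ 4 ✓ → eligible.
Unlimited PTO Program — status full-time ✓; service 18 weeks ≥ 45 days ✓; dept Support ✗ → not eligible.
Pet Insurance — service 18 weeks ≥ 3 months (≈90 days) ✓; rating 4 ≥ 2 ✓; grade P2 < P3 ✗ → not eligible.
Identity Protection Plan — status full-time ✗ (requires part-time or temporary) → not eligible.
Health Insurance — status full-time ✓; service 18 weeks ≥ 1 month (≈30 days) ✓; grade P2 < P4 ✗ → not eligible.
Employer Retirement Match — status full-time ✗ (requires seasonal or temporary) → not eligible.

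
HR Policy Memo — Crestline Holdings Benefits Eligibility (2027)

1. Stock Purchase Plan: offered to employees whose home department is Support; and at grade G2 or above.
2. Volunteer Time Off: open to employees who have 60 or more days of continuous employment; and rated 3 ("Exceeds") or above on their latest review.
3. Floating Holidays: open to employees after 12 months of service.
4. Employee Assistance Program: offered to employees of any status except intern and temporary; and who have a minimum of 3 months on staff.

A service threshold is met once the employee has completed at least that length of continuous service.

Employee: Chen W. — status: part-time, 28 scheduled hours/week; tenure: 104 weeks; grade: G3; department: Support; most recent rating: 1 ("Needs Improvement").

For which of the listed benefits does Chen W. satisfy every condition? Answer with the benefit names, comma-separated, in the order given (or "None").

Stock Purchase Plan — dept Support ✓; grade G3 ≥ G2 ✓ → eligible.
Volunteer Time Off — service 104 weeks ≥ 60 days ✓; rating 1 < 3 ✗ → not eligible.
Floating Holidays — service 104 weeks ≥ 12 months (≈360 days) ✓ → eligible.
Employee Assistance Program — status part-time ✓ (not excluded); service 104 weeks ≥ 3 months (≈90 days) ✓ → eligible.

Stock Purchase Plan, Floating Holidays, Employee Assistance Program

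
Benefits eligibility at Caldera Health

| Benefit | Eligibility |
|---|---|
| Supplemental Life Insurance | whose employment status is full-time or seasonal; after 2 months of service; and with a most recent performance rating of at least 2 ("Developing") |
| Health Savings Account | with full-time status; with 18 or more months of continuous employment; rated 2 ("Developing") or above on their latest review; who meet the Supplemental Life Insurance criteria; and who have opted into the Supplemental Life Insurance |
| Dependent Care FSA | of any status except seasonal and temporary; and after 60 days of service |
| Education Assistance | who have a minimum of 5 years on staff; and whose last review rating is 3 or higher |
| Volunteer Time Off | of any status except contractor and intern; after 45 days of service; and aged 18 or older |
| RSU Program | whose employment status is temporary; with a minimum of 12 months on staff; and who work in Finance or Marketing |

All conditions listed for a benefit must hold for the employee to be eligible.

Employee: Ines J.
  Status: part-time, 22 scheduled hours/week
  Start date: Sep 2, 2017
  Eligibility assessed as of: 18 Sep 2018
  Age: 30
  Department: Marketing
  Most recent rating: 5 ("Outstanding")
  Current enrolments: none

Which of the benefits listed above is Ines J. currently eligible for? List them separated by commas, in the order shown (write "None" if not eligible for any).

Dependent Care FSA, Volunteer Time Off

Service from Sep 2, 2017 to 18 Sep 2018: 381 days.
Supplemental Life Insurance — status part-time ✗ (requires full-time or seasonal) → not eligible.
Health Savings Account — status part-time ✗ (requires full-time) → not eligible.
Dependent Care FSA — status part-time ✓ (not excluded); service 381 days ≥ 60 days ✓ → eligible.
Education Assistance — service 381 days < 5 years (≈1825 days) ✗ → not eligible.
Volunteer Time Off — status part-time ✓ (not excluded); service 381 days ≥ 45 days ✓; age 30 ≥ 18 ✓ → eligible.
RSU Program — status part-time ✗ (requires temporary) → not eligible.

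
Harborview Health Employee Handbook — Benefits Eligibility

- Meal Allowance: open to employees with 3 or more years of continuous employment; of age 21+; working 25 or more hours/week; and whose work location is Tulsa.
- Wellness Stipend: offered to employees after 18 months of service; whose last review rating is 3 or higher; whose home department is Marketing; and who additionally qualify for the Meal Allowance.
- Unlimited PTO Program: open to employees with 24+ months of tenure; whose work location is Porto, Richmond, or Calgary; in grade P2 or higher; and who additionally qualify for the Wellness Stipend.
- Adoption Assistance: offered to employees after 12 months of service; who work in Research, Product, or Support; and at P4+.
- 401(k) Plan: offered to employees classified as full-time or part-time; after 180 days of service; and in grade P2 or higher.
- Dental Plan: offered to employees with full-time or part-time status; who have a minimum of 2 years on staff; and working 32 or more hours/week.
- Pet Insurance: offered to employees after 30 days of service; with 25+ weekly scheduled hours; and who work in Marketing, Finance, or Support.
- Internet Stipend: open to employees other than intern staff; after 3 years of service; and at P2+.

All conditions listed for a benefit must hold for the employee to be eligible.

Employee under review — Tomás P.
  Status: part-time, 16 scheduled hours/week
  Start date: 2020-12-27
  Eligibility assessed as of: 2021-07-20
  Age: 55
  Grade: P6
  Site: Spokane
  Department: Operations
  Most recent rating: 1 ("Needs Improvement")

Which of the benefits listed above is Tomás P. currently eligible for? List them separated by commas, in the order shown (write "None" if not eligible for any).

Service from 2020-12-27 to 2021-07-20: 205 days.
Meal Allowance — service 205 days < 3 years (≈1095 days) ✗ → not eligible.
Wellness Stipend — service 205 days < 18 months (≈540 days) ✗ → not eligible.
Unlimited PTO Program — service 205 days < 24 months (≈720 days) ✗ → not eligible.
Adoption Assistance — service 205 days < 12 months (≈360 days) ✗ → not eligible.
401(k) Plan — status part-time ✓; service 205 days ≥ 180 days ✓; grade P6 ≥ P2 ✓ → eligible.
Dental Plan — status part-time ✓; service 205 days < 2 years (≈730 days) ✗ → not eligible.
Pet Insurance — service 205 days ≥ 30 days ✓; 16 hrs/wk < 25 ✗ → not eligible.
Internet Stipend — status part-time ✓ (not excluded); service 205 days < 3 years (≈1095 days) ✗ → not eligible.

401(k) Plan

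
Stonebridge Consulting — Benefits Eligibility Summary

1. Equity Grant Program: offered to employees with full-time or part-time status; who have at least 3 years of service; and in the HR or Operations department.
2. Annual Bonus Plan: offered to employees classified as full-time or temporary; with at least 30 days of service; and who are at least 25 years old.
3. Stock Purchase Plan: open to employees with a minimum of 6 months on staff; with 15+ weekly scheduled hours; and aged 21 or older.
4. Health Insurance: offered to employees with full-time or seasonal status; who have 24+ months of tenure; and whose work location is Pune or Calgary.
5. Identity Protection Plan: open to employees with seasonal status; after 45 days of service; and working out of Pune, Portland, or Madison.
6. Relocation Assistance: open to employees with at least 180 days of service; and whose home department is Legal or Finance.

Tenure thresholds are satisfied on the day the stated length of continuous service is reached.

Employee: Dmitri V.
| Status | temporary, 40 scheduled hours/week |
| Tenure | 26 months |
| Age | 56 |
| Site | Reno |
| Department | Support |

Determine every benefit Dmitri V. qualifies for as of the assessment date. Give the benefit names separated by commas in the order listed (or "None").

Annual Bonus Plan, Stock Purchase Plan

Equity Grant Program — status temporary ✗ (requires full-time or part-time) → not eligible.
Annual Bonus Plan — status temporary ✓; service 26 months ≥ 30 days ✓; age 56 ≥ 25 ✓ → eligible.
Stock Purchase Plan — service 26 months ≥ 6 months ✓; 40 hrs/wk ≥ 15 ✓; age 56 ≥ 21 ✓ → eligible.
Health Insurance — status temporary ✗ (requires full-time or seasonal) → not eligible.
Identity Protection Plan — status temporary ✗ (requires seasonal) → not eligible.
Relocation Assistance — service 26 months ≥ 180 days ✓; dept Support ✗ → not eligible.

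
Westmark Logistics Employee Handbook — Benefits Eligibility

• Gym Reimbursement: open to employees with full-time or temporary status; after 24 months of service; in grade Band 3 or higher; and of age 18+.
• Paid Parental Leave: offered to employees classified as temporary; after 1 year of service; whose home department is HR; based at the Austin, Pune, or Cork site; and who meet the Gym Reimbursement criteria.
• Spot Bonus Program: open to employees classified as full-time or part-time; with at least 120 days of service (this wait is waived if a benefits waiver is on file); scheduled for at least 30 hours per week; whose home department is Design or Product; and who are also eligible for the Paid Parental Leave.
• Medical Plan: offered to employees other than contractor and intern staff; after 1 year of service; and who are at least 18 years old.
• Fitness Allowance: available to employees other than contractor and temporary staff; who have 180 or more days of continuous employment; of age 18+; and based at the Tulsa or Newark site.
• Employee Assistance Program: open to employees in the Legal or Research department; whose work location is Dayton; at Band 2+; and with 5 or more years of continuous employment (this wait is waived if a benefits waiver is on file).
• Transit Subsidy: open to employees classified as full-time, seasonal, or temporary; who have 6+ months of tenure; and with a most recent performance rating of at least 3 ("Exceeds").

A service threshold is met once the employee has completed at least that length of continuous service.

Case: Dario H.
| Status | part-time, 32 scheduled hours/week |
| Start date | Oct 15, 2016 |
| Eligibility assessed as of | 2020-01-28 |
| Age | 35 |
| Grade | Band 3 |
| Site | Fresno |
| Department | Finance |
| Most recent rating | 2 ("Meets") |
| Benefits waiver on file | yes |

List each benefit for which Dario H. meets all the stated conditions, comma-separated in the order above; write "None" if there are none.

Medical Plan

Service from Oct 15, 2016 to 2020-01-28: 1200 days.
Gym Reimbursement — status part-time ✗ (requires full-time or temporary) → not eligible.
Paid Parental Leave — status part-time ✗ (requires temporary) → not eligible.
Spot Bonus Program — status part-time ✓; benefits waiver on file ✓; 32 hrs/wk ≥ 30 ✓; dept Finance ✗ → not eligible.
Medical Plan — status part-time ✓ (not excluded); service 1200 days ≥ 1 year (≈365 days) ✓; age 35 ≥ 18 ✓ → eligible.
Fitness Allowance — status part-time ✓ (not excluded); service 1200 days ≥ 180 days ✓; age 35 ≥ 18 ✓; site Fresno ✗ (not Tulsa or Newark) → not eligible.
Employee Assistance Program — dept Finance ✗ → not eligible.
Transit Subsidy — status part-time ✗ (requires full-time, seasonal, or temporary) → not eligible.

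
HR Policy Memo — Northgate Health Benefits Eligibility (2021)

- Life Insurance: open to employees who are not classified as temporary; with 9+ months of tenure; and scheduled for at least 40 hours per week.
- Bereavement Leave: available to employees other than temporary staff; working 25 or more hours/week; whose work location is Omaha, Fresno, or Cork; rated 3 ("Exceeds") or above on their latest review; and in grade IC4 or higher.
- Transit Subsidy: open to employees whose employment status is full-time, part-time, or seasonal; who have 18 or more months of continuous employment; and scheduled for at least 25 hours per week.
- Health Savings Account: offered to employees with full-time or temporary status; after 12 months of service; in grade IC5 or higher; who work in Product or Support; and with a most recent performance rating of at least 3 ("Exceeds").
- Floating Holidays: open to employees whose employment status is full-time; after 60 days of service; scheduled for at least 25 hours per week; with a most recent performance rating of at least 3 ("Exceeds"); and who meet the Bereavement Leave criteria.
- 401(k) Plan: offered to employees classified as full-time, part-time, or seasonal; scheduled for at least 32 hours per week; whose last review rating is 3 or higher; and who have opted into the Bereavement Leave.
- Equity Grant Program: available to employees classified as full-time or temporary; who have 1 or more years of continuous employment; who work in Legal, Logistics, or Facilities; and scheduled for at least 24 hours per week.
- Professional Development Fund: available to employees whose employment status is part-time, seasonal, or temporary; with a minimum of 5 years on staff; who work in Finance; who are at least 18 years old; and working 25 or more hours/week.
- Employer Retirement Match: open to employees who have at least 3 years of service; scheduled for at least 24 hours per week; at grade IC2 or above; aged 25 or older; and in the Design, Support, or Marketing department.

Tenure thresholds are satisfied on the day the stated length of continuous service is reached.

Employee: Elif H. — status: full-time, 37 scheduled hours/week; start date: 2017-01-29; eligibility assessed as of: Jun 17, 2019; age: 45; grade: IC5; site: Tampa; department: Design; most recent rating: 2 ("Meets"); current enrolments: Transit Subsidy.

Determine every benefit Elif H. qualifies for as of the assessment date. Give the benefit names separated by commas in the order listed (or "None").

Transit Subsidy

Service from 2017-01-29 to Jun 17, 2019: 869 days.
Life Insurance — status full-time ✓ (not excluded); service 869 days ≥ 9 months (≈270 days) ✓; 37 hrs/wk < 40 ✗ → not eligible.
Bereavement Leave — status full-time ✓ (not excluded); 37 hrs/wk ≥ 25 ✓; site Tampa ✗ (not Omaha, Fresno, or Cork) → not eligible.
Transit Subsidy — status full-time ✓; service 869 days ≥ 18 months (≈540 days) ✓; 37 hrs/wk ≥ 25 ✓ → eligible.
Health Savings Account — status full-time ✓; service 869 days ≥ 12 months (≈360 days) ✓; grade IC5 ≥ IC5 ✓; dept Design ✗ → not eligible.
Floating Holidays — status full-time ✓; service 869 days ≥ 60 days ✓; 37 hrs/wk ≥ 25 ✓; rating 2 < 3 ✗ → not eligible.
401(k) Plan — status full-time ✓; 37 hrs/wk ≥ 32 ✓; rating 2 < 3 ✗ → not eligible.
Equity Grant Program — status full-time ✓; service 869 days ≥ 1 year (≈365 days) ✓; dept Design ✗ → not eligible.
Professional Development Fund — status full-time ✗ (requires part-time, seasonal, or temporary) → not eligible.
Employer Retirement Match — service 869 days < 3 years (≈1095 days) ✗ → not eligible.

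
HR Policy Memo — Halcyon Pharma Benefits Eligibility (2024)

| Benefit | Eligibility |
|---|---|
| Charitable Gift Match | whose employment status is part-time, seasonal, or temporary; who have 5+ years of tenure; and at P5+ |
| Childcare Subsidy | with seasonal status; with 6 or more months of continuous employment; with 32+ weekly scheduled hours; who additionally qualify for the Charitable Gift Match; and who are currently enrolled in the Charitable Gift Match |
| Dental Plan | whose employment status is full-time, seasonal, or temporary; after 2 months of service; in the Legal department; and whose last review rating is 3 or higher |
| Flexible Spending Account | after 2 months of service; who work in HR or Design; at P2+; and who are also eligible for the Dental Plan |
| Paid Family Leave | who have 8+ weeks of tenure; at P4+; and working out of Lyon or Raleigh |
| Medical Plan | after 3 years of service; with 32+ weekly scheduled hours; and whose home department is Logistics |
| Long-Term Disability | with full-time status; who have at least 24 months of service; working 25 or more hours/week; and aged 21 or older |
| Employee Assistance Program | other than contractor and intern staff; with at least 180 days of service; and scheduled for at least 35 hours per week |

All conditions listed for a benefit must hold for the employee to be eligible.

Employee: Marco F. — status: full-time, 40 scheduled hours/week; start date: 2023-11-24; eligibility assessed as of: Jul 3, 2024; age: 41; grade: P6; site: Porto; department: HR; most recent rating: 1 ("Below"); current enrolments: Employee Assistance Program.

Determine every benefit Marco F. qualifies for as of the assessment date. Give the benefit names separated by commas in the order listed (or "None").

Employee Assistance Program

Service from 2023-11-24 to Jul 3, 2024: 222 days.
Charitable Gift Match — status full-time ✗ (requires part-time, seasonal, or temporary) → not eligible.
Childcare Subsidy — status full-time ✗ (requires seasonal) → not eligible.
Dental Plan — status full-time ✓; service 222 days ≥ 2 months (≈60 days) ✓; dept HR ✗ → not eligible.
Flexible Spending Account — service 222 days ≥ 2 months (≈60 days) ✓; dept HR ✓; grade P6 ≥ P2 ✓; not eligible for Dental Plan ✗ → not eligible.
Paid Family Leave — service 222 days ≥ 8 weeks (≈56 days) ✓; grade P6 ≥ P4 ✓; site Porto ✗ (not Lyon or Raleigh) → not eligible.
Medical Plan — service 222 days < 3 years (≈1095 days) ✗ → not eligible.
Long-Term Disability — status full-time ✓; service 222 days < 24 months (≈720 days) ✗ → not eligible.
Employee Assistance Program — status full-time ✓ (not excluded); service 222 days ≥ 180 days ✓; 40 hrs/wk ≥ 35 ✓ → eligible.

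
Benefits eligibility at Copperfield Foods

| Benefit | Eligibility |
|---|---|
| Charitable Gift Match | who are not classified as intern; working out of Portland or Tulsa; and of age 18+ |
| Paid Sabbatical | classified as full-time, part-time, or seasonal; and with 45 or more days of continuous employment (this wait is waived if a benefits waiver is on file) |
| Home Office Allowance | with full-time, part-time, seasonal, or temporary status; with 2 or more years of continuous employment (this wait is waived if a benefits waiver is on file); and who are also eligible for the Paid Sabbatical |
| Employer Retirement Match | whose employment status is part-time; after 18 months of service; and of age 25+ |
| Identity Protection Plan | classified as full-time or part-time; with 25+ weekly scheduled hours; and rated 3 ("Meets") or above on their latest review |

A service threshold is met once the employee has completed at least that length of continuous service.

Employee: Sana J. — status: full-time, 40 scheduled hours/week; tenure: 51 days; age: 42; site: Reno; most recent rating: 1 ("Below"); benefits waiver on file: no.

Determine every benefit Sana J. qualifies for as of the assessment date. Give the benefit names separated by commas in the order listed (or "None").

Charitable Gift Match — status full-time ✓ (not excluded); site Reno ✗ (not Portland or Tulsa) → not eligible.
Paid Sabbatical — status full-time ✓; no waiver, service 51 days ≥ 45 days ✓ → eligible.
Home Office Allowance — status full-time ✓; no waiver, service 51 days < 2 years (≈730 days) ✗ → not eligible.
Employer Retirement Match — status full-time ✗ (requires part-time) → not eligible.
Identity Protection Plan — status full-time ✓; 40 hrs/wk ≥ 25 ✓; rating 1 < 3 ✗ → not eligible.

Paid Sabbatical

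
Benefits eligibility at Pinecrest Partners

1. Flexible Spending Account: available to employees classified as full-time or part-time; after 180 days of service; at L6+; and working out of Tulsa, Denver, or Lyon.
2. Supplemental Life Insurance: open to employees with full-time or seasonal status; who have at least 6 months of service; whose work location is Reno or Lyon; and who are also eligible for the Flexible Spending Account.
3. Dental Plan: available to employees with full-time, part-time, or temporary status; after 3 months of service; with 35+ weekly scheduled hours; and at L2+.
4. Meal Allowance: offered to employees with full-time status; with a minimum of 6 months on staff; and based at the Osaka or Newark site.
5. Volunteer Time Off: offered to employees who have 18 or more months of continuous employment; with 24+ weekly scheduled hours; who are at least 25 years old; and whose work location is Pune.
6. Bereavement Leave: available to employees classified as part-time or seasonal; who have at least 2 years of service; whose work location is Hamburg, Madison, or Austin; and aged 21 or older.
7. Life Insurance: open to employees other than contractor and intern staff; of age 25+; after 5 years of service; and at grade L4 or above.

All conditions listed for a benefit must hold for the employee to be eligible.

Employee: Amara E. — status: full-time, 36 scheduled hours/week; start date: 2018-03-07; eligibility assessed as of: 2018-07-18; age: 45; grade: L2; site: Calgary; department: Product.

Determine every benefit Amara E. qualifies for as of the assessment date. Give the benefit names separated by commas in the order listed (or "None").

Service from 2018-03-07 to 2018-07-18: 133 days.
Flexible Spending Account — status full-time ✓; service 133 days < 180 days ✗ → not eligible.
Supplemental Life Insurance — status full-time ✓; service 133 days < 6 months (≈180 days) ✗ → not eligible.
Dental Plan — status full-time ✓; service 133 days ≥ 3 months (≈90 days) ✓; 36 hrs/wk ≥ 35 ✓; grade L2 ≥ L2 ✓ → eligible.
Meal Allowance — status full-time ✓; service 133 days < 6 months (≈180 days) ✗ → not eligible.
Volunteer Time Off — service 133 days < 18 months (≈540 days) ✗ → not eligible.
Bereavement Leave — status full-time ✗ (requires part-time or seasonal) → not eligible.
Life Insurance — status full-time ✓ (not excluded); age 45 ≥ 25 ✓; service 133 days < 5 years (≈1825 days) ✗ → not eligible.

Dental Plan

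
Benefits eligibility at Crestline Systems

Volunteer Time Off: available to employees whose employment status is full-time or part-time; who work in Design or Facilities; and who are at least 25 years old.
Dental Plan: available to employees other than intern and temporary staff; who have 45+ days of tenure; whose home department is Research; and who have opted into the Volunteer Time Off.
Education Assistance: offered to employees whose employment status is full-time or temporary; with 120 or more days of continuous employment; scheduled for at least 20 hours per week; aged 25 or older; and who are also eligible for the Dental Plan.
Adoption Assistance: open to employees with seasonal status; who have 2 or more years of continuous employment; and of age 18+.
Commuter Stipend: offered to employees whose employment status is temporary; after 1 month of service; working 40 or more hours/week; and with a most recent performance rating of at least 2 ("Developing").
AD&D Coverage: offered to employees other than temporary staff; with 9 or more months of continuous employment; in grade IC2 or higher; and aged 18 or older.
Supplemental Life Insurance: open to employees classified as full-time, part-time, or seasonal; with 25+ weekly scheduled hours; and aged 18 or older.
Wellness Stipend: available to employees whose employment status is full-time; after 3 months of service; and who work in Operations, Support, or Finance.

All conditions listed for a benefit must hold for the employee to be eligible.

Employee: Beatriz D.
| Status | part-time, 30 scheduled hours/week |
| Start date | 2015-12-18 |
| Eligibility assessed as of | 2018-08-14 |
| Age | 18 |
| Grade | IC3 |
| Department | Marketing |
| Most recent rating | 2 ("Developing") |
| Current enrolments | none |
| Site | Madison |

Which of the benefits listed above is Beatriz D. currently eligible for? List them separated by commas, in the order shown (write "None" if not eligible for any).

AD&D Coverage, Supplemental Life Insurance

Service from 2015-12-18 to 2018-08-14: 970 days.
Volunteer Time Off — status part-time ✓; dept Marketing ✗ → not eligible.
Dental Plan — status part-time ✓ (not excluded); service 970 days ≥ 45 days ✓; dept Marketing ✗ → not eligible.
Education Assistance — status part-time ✗ (requires full-time or temporary) → not eligible.
Adoption Assistance — status part-time ✗ (requires seasonal) → not eligible.
Commuter Stipend — status part-time ✗ (requires temporary) → not eligible.
AD&D Coverage — status part-time ✓ (not excluded); service 970 days ≥ 9 months (≈270 days) ✓; grade IC3 ≥ IC2 ✓; age 18 ≥ 18 ✓ → eligible.
Supplemental Life Insurance — status part-time ✓; 30 hrs/wk ≥ 25 ✓; age 18 ≥ 18 ✓ → eligible.
Wellness Stipend — status part-time ✗ (requires full-time) → not eligible.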